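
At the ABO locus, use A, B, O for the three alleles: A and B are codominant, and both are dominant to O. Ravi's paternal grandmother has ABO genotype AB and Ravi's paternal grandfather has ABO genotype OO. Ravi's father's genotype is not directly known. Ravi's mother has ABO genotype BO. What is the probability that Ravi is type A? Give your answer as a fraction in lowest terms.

Ravi's father's ABO genotype from AB × OO: 1/2 AO, 1/2 BO.
Crossing each possibility with the mother BO and summing P(type A): 1/2·1/4 + 1/2·0 = 1/8.

1/8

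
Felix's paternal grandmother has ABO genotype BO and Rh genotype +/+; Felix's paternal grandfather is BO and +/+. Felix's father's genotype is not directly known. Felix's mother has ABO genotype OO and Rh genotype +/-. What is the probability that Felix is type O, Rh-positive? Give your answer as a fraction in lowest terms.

Felix's father's ABO genotype from BO × BO: 1/4 BB, 1/2 BO, 1/4 OO.
Crossing each possibility with the mother OO and summing P(type O): 1/4·0 + 1/2·1/2 + 1/4·1 = 1/2.
Similarly for Rh via the father's Rh distribution: P(Rh+) = 1.
Independent loci: 1/2 × 1 = 1/2.

1/2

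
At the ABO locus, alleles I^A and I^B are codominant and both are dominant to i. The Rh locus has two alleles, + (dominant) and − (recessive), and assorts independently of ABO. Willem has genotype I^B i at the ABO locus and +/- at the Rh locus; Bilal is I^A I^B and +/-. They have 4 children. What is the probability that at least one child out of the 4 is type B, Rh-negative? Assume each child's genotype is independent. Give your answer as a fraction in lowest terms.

1695/4096

ABO cross I^B i × I^A I^B → 1/4 A, 1/2 B, 1/4 AB.
Rh cross +/- × +/- → 3/4 Rh+, 1/4 Rh-; so P(type B, Rh-negative) = 1/2 × 1/4 = 1/8 per child.
P(none) = (7/8)^4 = 2401/4096; P(at least one) = 1 − 2401/4096 = 1695/4096.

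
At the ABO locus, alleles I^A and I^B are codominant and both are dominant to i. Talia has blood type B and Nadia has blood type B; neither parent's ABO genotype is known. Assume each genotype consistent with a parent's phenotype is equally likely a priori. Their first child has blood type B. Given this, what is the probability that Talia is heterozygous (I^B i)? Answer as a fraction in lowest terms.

Possible genotypes: Talia ∈ {I^B I^B, I^B i}; Nadia ∈ {I^B I^B, I^B i}.
Weight each parental genotype pair by prior × P(type-B child):
  I^B I^B × I^B I^B: posterior weight 4/15.
  I^B I^B × I^B i: posterior weight 4/15.
  I^B i × I^B I^B: posterior weight 4/15.
  I^B i × I^B i: posterior weight 1/5.
Sum the posterior weight over pairs where Talia is I^B i: 7/15.

7/15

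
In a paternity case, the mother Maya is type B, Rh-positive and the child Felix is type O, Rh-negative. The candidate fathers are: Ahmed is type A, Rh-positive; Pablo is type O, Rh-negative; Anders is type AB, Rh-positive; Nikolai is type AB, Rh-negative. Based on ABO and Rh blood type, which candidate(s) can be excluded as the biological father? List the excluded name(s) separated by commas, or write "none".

A candidate is excluded only if no genotype consistent with his phenotype could produce a type O, Rh-negative child with a type B, Rh-positive mother.
Anders (type AB, Rh+): no genotype consistent with that phenotype can produce a type-O Rh- child with a type-B mother.
Nikolai (type AB, Rh-): no genotype consistent with that phenotype can produce a type-O Rh- child with a type-B mother.

Anders, Nikolai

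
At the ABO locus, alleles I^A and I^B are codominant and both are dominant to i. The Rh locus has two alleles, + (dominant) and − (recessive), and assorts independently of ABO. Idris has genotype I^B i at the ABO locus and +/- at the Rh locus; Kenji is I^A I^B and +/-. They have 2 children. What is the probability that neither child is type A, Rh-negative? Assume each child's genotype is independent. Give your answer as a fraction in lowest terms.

225/256

ABO cross I^B i × I^A I^B → 1/4 A, 1/2 B, 1/4 AB.
Rh cross +/- × +/- → 3/4 Rh+, 1/4 Rh-; so P(type A, Rh-negative) = 1/4 × 1/4 = 1/16 per child.
P(not type A, Rh-negative) = 15/16 for one child; (15/16)^2 = 225/256.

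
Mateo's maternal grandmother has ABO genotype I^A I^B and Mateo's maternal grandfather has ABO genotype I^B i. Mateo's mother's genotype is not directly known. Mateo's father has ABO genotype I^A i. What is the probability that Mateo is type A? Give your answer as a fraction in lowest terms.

Mateo's mother's ABO genotype from I^A I^B × I^B i: 1/4 I^A I^B, 1/4 I^A i, 1/4 I^B I^B, 1/4 I^B i.
Crossing each possibility with the father I^A i and summing P(type A): 1/4·1/2 + 1/4·3/4 + 1/4·0 + 1/4·1/4 = 3/8.

3/8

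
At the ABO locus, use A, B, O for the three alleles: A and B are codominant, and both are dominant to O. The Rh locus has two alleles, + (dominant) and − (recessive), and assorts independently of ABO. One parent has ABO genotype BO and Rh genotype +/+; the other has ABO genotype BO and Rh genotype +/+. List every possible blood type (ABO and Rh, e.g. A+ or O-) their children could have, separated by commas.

Gametes from BO × BO give offspring ABO genotypes BB, BO, OO, i.e. phenotypes O, B.
Rh cross +/+ × +/+ → phenotypes Rh+.
Combining independently: O+, B+.

O+, B+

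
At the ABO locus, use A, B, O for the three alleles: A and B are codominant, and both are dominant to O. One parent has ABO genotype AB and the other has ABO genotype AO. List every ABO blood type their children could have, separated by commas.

Gametes from AB × AO give offspring ABO genotypes AA, AB, AO, BO, i.e. phenotypes A, B, AB.

A, B, AB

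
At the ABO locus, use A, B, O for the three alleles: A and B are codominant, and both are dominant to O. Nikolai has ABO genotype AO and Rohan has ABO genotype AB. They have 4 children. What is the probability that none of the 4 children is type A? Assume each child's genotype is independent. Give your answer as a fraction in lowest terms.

ABO cross AO × AB → 1/2 A, 1/4 B, 1/4 AB.
So P(type A) = 1/2 per child.
P(not type A) = 1/2 for one child; (1/2)^4 = 1/16.

1/16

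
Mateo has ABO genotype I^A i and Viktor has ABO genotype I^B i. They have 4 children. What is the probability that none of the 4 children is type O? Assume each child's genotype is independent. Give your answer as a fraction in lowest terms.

ABO cross I^A i × I^B i → 1/4 O, 1/4 A, 1/4 B, 1/4 AB.
So P(type O) = 1/4 per child.
P(not type O) = 3/4 for one child; (3/4)^4 = 81/256.

81/256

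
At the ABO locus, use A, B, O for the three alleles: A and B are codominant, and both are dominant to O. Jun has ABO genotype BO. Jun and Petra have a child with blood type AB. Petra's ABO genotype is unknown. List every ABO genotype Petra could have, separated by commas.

AA, AB, AO

For each candidate genotype of Petra, check whether crossing it with BO can produce every observed child phenotype.
  AA → possible child types {A, AB} ✓
  AB → possible child types {A, B, AB} ✓
  AO → possible child types {O, A, B, AB} ✓
  BB → possible child types {B} ✗
  BO → possible child types {O, B} ✗
  OO → possible child types {O, B} ✗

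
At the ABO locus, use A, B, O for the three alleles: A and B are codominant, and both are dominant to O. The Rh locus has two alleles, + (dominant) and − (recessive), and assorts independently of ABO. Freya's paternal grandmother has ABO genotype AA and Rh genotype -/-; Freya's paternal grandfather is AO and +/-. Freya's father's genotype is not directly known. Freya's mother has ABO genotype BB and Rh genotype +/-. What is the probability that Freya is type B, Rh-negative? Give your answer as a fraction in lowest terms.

3/32

Freya's father's ABO genotype from AA × AO: 1/2 AA, 1/2 AO.
Crossing each possibility with the mother BB and summing P(type B): 1/2·0 + 1/2·1/2 = 1/4.
Similarly for Rh via the father's Rh distribution: P(Rh-) = 3/8.
Independent loci: 1/4 × 3/8 = 3/32.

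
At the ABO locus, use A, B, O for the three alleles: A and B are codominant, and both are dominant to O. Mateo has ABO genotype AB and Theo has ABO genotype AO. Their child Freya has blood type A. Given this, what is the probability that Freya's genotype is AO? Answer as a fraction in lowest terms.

1/2

Cross AB × AO → 1/4 AA, 1/4 AB, 1/4 AO, 1/4 BO.
Type-A genotypes among offspring: AA (1/4), AO (1/4); total 1/2.
P(AO | type A) = (1/4) / (1/2) = 1/2.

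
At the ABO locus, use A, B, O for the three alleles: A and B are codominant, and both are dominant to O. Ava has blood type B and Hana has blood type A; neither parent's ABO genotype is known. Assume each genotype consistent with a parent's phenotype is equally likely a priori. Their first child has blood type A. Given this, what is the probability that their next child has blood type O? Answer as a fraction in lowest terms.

Possible genotypes: Ava ∈ {BB, BO}; Hana ∈ {AA, AO}.
Weight each parental genotype pair by prior × P(type-A child):
  BO × AA: posterior weight 2/3; P(next child type O) = 0.
  BO × AO: posterior weight 1/3; P(next child type O) = 1/4.
Weighted sum = 1/12.

1/12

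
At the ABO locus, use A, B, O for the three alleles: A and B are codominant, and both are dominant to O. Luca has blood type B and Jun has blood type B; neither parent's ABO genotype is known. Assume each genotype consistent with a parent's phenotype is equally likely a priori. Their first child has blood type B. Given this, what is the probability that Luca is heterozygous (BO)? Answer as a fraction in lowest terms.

7/15

Possible genotypes: Luca ∈ {BB, BO}; Jun ∈ {BB, BO}.
Weight each parental genotype pair by prior × P(type-B child):
  BB × BB: posterior weight 4/15.
  BB × BO: posterior weight 4/15.
  BO × BB: posterior weight 4/15.
  BO × BO: posterior weight 1/5.
Sum the posterior weight over pairs where Luca is BO: 7/15.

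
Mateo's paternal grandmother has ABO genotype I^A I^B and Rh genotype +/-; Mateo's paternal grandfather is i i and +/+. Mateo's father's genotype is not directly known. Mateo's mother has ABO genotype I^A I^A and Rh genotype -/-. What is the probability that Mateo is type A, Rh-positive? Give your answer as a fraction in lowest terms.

9/16

Mateo's father's ABO genotype from I^A I^B × i i: 1/2 I^A i, 1/2 I^B i.
Crossing each possibility with the mother I^A I^A and summing P(type A): 1/2·1 + 1/2·1/2 = 3/4.
Similarly for Rh via the father's Rh distribution: P(Rh+) = 3/4.
Independent loci: 3/4 × 3/4 = 9/16.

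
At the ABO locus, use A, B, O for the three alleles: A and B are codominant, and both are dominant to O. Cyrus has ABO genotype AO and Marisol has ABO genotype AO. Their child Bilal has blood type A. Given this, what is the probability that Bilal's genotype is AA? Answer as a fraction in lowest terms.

Cross AO × AO → 1/4 AA, 1/2 AO, 1/4 OO.
Type-A genotypes among offspring: AA (1/4), AO (1/2); total 3/4.
P(AA | type A) = (1/4) / (3/4) = 1/3.

1/3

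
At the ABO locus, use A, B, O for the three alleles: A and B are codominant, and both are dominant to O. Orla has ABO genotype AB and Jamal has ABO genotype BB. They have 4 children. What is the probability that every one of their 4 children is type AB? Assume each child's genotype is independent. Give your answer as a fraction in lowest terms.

ABO cross AB × BB → 1/2 B, 1/2 AB.
So P(type AB) = 1/2 per child.
All 4 independent: (1/2)^4 = 1/16.

1/16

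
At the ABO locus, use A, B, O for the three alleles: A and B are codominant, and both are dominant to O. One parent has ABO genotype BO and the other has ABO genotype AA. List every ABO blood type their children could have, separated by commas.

Gametes from BO × AA give offspring ABO genotypes AB, AO, i.e. phenotypes A, AB.

A, AB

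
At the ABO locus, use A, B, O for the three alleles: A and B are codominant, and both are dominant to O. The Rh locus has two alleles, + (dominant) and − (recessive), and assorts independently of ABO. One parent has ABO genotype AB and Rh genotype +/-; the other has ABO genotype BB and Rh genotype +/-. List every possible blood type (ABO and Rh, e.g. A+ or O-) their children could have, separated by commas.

B+, B-, AB+, AB-

Gametes from AB × BB give offspring ABO genotypes AB, BB, i.e. phenotypes B, AB.
Rh cross +/- × +/- → phenotypes Rh+, Rh-.
Combining independently: B+, B-, AB+, AB-.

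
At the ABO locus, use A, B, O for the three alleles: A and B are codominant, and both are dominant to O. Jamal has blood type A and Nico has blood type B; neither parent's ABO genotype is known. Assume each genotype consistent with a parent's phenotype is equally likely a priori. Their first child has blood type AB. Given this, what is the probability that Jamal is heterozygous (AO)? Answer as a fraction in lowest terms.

Possible genotypes: Jamal ∈ {AA, AO}; Nico ∈ {BB, BO}.
Weight each parental genotype pair by prior × P(type-AB child):
  AA × BB: posterior weight 4/9.
  AA × BO: posterior weight 2/9.
  AO × BB: posterior weight 2/9.
  AO × BO: posterior weight 1/9.
Sum the posterior weight over pairs where Jamal is AO: 1/3.

1/3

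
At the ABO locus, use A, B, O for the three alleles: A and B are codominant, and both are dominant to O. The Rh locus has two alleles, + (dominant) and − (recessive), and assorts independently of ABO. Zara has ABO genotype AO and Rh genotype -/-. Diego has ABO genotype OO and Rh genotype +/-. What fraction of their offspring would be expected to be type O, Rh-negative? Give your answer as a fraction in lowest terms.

1/4

ABO cross AO × OO → offspring phenotypes: 1/2 O, 1/2 A.
Rh cross -/- × +/- → 1/2 Rh+, 1/2 Rh-.
Independent loci: P(type O, Rh-negative) = 1/2 × 1/2 = 1/4.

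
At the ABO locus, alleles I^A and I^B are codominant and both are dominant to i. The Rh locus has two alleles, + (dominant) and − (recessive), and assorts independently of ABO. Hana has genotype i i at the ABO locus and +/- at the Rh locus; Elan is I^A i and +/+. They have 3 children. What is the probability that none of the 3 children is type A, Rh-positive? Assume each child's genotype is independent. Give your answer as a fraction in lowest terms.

ABO cross i i × I^A i → 1/2 O, 1/2 A.
Rh cross +/- × +/+ → 1 Rh+; so P(type A, Rh-positive) = 1/2 × 1 = 1/2 per child.
P(not type A, Rh-positive) = 1/2 for one child; (1/2)^3 = 1/8.

1/8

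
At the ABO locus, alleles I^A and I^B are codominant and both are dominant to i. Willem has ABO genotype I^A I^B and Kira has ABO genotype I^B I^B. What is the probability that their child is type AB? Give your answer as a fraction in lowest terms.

ABO cross I^A I^B × I^B I^B → offspring phenotypes: 1/2 B, 1/2 AB.
So P(type AB) = 1/2.

1/2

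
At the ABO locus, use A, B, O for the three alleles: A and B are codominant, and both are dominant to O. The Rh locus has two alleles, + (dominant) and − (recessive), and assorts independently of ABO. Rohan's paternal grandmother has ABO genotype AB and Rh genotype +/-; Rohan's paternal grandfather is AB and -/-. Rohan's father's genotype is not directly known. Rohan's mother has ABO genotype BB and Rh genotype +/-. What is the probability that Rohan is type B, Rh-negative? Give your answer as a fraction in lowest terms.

Rohan's father's ABO genotype from AB × AB: 1/4 AA, 1/2 AB, 1/4 BB.
Crossing each possibility with the mother BB and summing P(type B): 1/4·0 + 1/2·1/2 + 1/4·1 = 1/2.
Similarly for Rh via the father's Rh distribution: P(Rh-) = 3/8.
Independent loci: 1/2 × 3/8 = 3/16.

3/16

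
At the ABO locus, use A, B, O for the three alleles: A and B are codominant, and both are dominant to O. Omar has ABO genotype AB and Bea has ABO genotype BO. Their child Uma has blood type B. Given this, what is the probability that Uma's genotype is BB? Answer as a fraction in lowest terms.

Cross AB × BO → 1/4 AB, 1/4 AO, 1/4 BB, 1/4 BO.
Type-B genotypes among offspring: BB (1/4), BO (1/4); total 1/2.
P(BB | type B) = (1/4) / (1/2) = 1/2.

1/2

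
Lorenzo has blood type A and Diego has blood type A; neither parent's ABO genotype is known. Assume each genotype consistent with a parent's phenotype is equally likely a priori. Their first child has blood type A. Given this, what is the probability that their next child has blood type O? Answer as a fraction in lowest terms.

Possible genotypes: Lorenzo ∈ {AA, AO}; Diego ∈ {AA, AO}.
Weight each parental genotype pair by prior × P(type-A child):
  AA × AA: posterior weight 4/15; P(next child type O) = 0.
  AA × AO: posterior weight 4/15; P(next child type O) = 0.
  AO × AA: posterior weight 4/15; P(next child type O) = 0.
  AO × AO: posterior weight 1/5; P(next child type O) = 1/4.
Weighted sum = 1/20.

1/20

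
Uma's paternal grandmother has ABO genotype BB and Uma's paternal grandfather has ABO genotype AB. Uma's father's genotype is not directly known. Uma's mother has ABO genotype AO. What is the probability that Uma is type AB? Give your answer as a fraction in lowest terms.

Uma's father's ABO genotype from BB × AB: 1/2 AB, 1/2 BB.
Crossing each possibility with the mother AO and summing P(type AB): 1/2·1/4 + 1/2·1/2 = 3/8.

3/8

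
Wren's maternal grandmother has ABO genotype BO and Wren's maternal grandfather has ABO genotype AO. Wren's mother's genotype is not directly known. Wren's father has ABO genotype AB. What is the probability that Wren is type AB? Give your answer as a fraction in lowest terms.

1/4

Wren's mother's ABO genotype from BO × AO: 1/4 AB, 1/4 AO, 1/4 BO, 1/4 OO.
Crossing each possibility with the father AB and summing P(type AB): 1/4·1/2 + 1/4·1/4 + 1/4·1/4 + 1/4·0 = 1/4.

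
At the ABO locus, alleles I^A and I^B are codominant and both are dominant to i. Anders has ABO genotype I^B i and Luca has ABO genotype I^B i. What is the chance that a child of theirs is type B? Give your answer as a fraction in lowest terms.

3/4

ABO cross I^B i × I^B i → offspring phenotypes: 1/4 O, 3/4 B.
So P(type B) = 3/4.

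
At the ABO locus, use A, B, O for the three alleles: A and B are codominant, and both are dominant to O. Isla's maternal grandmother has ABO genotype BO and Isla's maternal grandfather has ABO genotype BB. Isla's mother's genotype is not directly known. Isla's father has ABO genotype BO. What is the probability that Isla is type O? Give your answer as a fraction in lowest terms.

Isla's mother's ABO genotype from BO × BB: 1/2 BB, 1/2 BO.
Crossing each possibility with the father BO and summing P(type O): 1/2·0 + 1/2·1/4 = 1/8.

1/8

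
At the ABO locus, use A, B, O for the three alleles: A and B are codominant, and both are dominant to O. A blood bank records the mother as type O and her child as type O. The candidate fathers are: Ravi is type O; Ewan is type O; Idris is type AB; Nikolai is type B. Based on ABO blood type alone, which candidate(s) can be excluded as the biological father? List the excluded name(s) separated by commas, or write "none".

Idris

A candidate is excluded only if no genotype consistent with his phenotype could produce a type O child with a type O mother.
Idris (type AB): no genotype consistent with that phenotype can produce a type-O child with a type-O mother.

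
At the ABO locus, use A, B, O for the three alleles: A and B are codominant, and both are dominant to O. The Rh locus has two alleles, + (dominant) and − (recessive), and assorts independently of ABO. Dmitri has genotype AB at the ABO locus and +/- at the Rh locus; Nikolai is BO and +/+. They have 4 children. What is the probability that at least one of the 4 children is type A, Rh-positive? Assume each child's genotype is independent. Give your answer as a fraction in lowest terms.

175/256

ABO cross AB × BO → 1/4 A, 1/2 B, 1/4 AB.
Rh cross +/- × +/+ → 1 Rh+; so P(type A, Rh-positive) = 1/4 × 1 = 1/4 per child.
P(none) = (3/4)^4 = 81/256; P(at least one) = 1 − 81/256 = 175/256.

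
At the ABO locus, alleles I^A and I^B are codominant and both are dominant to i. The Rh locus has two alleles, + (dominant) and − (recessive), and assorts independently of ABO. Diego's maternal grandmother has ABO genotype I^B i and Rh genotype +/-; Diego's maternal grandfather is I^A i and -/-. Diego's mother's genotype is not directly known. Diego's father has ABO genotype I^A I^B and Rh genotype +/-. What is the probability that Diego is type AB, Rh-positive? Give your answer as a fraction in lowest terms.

5/32

Diego's mother's ABO genotype from I^B i × I^A i: 1/4 I^A I^B, 1/4 I^A i, 1/4 I^B i, 1/4 i i.
Crossing each possibility with the father I^A I^B and summing P(type AB): 1/4·1/2 + 1/4·1/4 + 1/4·1/4 + 1/4·0 = 1/4.
Similarly for Rh via the mother's Rh distribution: P(Rh+) = 5/8.
Independent loci: 1/4 × 5/8 = 5/32.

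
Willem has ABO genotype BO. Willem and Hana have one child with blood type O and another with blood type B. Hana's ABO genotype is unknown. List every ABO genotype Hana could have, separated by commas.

AO, BO, OO

For each candidate genotype of Hana, check whether crossing it with BO can produce every observed child phenotype.
  AA → possible child types {A, AB} ✗
  AB → possible child types {A, B, AB} ✗
  AO → possible child types {O, A, B, AB} ✓
  BB → possible child types {B} ✗
  BO → possible child types {O, B} ✓
  OO → possible child types {O, B} ✓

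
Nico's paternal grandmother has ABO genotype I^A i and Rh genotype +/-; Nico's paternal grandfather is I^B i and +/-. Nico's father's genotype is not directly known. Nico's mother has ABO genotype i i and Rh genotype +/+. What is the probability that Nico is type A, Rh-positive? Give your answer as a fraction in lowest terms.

Nico's father's ABO genotype from I^A i × I^B i: 1/4 I^A I^B, 1/4 I^A i, 1/4 I^B i, 1/4 i i.
Crossing each possibility with the mother i i and summing P(type A): 1/4·1/2 + 1/4·1/2 + 1/4·0 + 1/4·0 = 1/4.
Similarly for Rh via the father's Rh distribution: P(Rh+) = 1.
Independent loci: 1/4 × 1 = 1/4.

1/4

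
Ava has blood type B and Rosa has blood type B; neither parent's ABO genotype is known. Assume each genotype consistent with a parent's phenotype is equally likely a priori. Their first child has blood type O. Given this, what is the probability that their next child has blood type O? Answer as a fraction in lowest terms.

Possible genotypes: Ava ∈ {BB, BO}; Rosa ∈ {BB, BO}.
Weight each parental genotype pair by prior × P(type-O child):
  BO × BO: posterior weight 1; P(next child type O) = 1/4.
Weighted sum = 1/4.

1/4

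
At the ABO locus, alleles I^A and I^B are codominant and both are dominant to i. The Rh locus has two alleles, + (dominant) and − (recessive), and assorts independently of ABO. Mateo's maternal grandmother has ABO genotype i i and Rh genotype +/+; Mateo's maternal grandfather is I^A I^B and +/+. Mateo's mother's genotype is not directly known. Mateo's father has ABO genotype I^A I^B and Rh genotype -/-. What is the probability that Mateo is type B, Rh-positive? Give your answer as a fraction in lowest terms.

Mateo's mother's ABO genotype from i i × I^A I^B: 1/2 I^A i, 1/2 I^B i.
Crossing each possibility with the father I^A I^B and summing P(type B): 1/2·1/4 + 1/2·1/2 = 3/8.
Similarly for Rh via the mother's Rh distribution: P(Rh+) = 1.
Independent loci: 3/8 × 1 = 3/8.

3/8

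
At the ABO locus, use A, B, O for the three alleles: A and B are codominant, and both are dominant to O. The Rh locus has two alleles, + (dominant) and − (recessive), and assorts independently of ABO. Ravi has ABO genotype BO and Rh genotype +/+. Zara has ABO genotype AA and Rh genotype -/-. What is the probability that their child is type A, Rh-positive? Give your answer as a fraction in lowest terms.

ABO cross BO × AA → offspring phenotypes: 1/2 A, 1/2 AB.
Rh cross +/+ × -/- → 1 Rh+.
Independent loci: P(type A, Rh-positive) = 1/2 × 1 = 1/2.

1/2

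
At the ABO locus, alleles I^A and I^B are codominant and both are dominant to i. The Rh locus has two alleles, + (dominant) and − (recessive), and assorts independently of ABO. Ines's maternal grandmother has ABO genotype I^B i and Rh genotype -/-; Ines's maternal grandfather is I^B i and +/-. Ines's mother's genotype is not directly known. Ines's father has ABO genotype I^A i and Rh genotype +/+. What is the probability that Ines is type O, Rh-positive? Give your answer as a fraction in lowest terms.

Ines's mother's ABO genotype from I^B i × I^B i: 1/4 I^B I^B, 1/2 I^B i, 1/4 i i.
Crossing each possibility with the father I^A i and summing P(type O): 1/4·0 + 1/2·1/4 + 1/4·1/2 = 1/4.
Similarly for Rh via the mother's Rh distribution: P(Rh+) = 1.
Independent loci: 1/4 × 1 = 1/4.

1/4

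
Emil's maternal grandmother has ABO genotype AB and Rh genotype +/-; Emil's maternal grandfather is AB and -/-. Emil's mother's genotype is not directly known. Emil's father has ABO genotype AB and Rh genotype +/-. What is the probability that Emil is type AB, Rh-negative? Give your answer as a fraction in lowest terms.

Emil's mother's ABO genotype from AB × AB: 1/4 AA, 1/2 AB, 1/4 BB.
Crossing each possibility with the father AB and summing P(type AB): 1/4·1/2 + 1/2·1/2 + 1/4·1/2 = 1/2.
Similarly for Rh via the mother's Rh distribution: P(Rh-) = 3/8.
Independent loci: 1/2 × 3/8 = 3/16.

3/16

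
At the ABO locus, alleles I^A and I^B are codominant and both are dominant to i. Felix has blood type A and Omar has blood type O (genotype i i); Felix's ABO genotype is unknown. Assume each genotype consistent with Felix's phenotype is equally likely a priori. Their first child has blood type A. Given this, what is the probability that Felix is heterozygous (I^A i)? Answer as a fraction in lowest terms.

1/3

Possible genotypes: Felix ∈ {I^A I^A, I^A i}; Omar ∈ {i i}.
Weight each parental genotype pair by prior × P(type-A child):
  I^A I^A × i i: posterior weight 2/3.
  I^A i × i i: posterior weight 1/3.
Sum the posterior weight over pairs where Felix is I^A i: 1/3.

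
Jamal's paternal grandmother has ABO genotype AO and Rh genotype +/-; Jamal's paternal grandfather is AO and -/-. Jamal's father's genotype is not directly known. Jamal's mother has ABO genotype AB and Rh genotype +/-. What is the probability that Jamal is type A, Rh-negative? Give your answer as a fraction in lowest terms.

Jamal's father's ABO genotype from AO × AO: 1/4 AA, 1/2 AO, 1/4 OO.
Crossing each possibility with the mother AB and summing P(type A): 1/4·1/2 + 1/2·1/2 + 1/4·1/2 = 1/2.
Similarly for Rh via the father's Rh distribution: P(Rh-) = 3/8.
Independent loci: 1/2 × 3/8 = 3/16.

3/16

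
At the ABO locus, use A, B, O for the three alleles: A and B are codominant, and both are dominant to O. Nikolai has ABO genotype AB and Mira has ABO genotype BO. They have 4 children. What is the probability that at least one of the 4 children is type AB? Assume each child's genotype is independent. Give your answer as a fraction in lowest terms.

175/256

ABO cross AB × BO → 1/4 A, 1/2 B, 1/4 AB.
So P(type AB) = 1/4 per child.
P(none) = (3/4)^4 = 81/256; P(at least one) = 1 − 81/256 = 175/256.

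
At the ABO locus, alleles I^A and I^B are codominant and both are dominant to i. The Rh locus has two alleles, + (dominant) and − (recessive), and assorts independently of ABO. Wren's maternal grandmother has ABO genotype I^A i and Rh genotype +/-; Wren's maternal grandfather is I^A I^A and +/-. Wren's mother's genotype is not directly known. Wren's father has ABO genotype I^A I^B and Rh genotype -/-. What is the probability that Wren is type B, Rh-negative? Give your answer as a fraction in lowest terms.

Wren's mother's ABO genotype from I^A i × I^A I^A: 1/2 I^A I^A, 1/2 I^A i.
Crossing each possibility with the father I^A I^B and summing P(type B): 1/2·0 + 1/2·1/4 = 1/8.
Similarly for Rh via the mother's Rh distribution: P(Rh-) = 1/2.
Independent loci: 1/8 × 1/2 = 1/16.

1/16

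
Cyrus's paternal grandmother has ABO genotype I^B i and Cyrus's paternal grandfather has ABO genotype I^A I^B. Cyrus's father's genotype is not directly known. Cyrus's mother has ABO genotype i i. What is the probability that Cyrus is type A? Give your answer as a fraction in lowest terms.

1/4

Cyrus's father's ABO genotype from I^B i × I^A I^B: 1/4 I^A I^B, 1/4 I^A i, 1/4 I^B I^B, 1/4 I^B i.
Crossing each possibility with the mother i i and summing P(type A): 1/4·1/2 + 1/4·1/2 + 1/4·0 + 1/4·0 = 1/4.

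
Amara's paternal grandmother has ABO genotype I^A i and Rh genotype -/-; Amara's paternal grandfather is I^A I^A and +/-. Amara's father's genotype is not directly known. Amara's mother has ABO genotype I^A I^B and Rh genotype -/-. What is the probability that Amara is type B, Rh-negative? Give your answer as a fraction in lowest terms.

Amara's father's ABO genotype from I^A i × I^A I^A: 1/2 I^A I^A, 1/2 I^A i.
Crossing each possibility with the mother I^A I^B and summing P(type B): 1/2·0 + 1/2·1/4 = 1/8.
Similarly for Rh via the father's Rh distribution: P(Rh-) = 3/4.
Independent loci: 1/8 × 3/4 = 3/32.

3/32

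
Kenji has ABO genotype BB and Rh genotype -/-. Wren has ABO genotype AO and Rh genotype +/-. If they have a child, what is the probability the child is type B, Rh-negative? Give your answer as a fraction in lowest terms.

ABO cross BB × AO → offspring phenotypes: 1/2 B, 1/2 AB.
Rh cross -/- × +/- → 1/2 Rh+, 1/2 Rh-.
Independent loci: P(type B, Rh-negative) = 1/2 × 1/2 = 1/4.

1/4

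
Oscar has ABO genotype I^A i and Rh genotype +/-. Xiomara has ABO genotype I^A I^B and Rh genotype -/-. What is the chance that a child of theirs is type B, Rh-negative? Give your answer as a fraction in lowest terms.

ABO cross I^A i × I^A I^B → offspring phenotypes: 1/2 A, 1/4 B, 1/4 AB.
Rh cross +/- × -/- → 1/2 Rh+, 1/2 Rh-.
Independent loci: P(type B, Rh-negative) = 1/4 × 1/2 = 1/8.

1/8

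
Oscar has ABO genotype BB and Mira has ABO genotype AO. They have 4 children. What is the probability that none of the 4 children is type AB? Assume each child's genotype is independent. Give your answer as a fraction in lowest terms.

1/16

ABO cross BB × AO → 1/2 B, 1/2 AB.
So P(type AB) = 1/2 per child.
P(not type AB) = 1/2 for one child; (1/2)^4 = 1/16.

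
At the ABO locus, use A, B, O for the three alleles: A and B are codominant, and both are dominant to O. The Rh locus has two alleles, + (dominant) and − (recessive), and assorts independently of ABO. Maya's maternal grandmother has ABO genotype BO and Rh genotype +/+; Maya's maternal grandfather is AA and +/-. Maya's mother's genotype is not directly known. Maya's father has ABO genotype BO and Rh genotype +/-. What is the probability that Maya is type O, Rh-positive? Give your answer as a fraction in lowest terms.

Maya's mother's ABO genotype from BO × AA: 1/2 AB, 1/2 AO.
Crossing each possibility with the father BO and summing P(type O): 1/2·0 + 1/2·1/4 = 1/8.
Similarly for Rh via the mother's Rh distribution: P(Rh+) = 7/8.
Independent loci: 1/8 × 7/8 = 7/64.

7/64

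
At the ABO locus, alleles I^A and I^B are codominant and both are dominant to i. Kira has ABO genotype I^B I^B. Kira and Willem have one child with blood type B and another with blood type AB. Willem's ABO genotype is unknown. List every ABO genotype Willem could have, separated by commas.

I^A I^B, I^A i

For each candidate genotype of Willem, check whether crossing it with I^B I^B can produce every observed child phenotype.
  I^A I^A → possible child types {AB} ✗
  I^A I^B → possible child types {B, AB} ✓
  I^A i → possible child types {B, AB} ✓
  I^B I^B → possible child types {B} ✗
  I^B i → possible child types {B} ✗
  i i → possible child types {B} ✗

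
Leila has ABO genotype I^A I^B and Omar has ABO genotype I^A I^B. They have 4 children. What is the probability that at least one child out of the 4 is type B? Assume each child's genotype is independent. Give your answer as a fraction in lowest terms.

ABO cross I^A I^B × I^A I^B → 1/4 A, 1/4 B, 1/2 AB.
So P(type B) = 1/4 per child.
P(none) = (3/4)^4 = 81/256; P(at least one) = 1 − 81/256 = 175/256.

175/256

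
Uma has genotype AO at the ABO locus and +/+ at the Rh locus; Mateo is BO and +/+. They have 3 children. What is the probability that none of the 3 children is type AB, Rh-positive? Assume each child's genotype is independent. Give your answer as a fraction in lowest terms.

ABO cross AO × BO → 1/4 O, 1/4 A, 1/4 B, 1/4 AB.
Rh cross +/+ × +/+ → 1 Rh+; so P(type AB, Rh-positive) = 1/4 × 1 = 1/4 per child.
P(not type AB, Rh-positive) = 3/4 for one child; (3/4)^3 = 27/64.

27/64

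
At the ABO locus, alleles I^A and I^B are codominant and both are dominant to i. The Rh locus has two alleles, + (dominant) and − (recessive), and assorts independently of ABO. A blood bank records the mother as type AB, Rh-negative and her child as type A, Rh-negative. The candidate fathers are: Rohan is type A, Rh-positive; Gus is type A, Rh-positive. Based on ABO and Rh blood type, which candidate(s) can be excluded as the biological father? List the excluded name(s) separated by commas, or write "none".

none

A candidate is excluded only if no genotype consistent with his phenotype could produce a type A, Rh-negative child with a type AB, Rh-negative mother.
Every candidate has at least one consistent genotype combination, so none can be excluded.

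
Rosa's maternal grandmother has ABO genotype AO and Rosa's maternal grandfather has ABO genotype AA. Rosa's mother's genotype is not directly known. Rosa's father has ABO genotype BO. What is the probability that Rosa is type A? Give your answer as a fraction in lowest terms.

3/8

Rosa's mother's ABO genotype from AO × AA: 1/2 AA, 1/2 AO.
Crossing each possibility with the father BO and summing P(type A): 1/2·1/2 + 1/2·1/4 = 3/8.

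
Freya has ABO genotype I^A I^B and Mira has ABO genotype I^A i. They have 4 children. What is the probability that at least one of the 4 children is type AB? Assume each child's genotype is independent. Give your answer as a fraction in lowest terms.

ABO cross I^A I^B × I^A i → 1/2 A, 1/4 B, 1/4 AB.
So P(type AB) = 1/4 per child.
P(none) = (3/4)^4 = 81/256; P(at least one) = 1 − 81/256 = 175/256.

175/256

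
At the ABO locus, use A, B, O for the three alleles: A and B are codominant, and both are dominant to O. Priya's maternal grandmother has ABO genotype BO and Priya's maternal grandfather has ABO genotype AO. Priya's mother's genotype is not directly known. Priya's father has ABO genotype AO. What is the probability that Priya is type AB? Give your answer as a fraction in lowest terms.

Priya's mother's ABO genotype from BO × AO: 1/4 AB, 1/4 AO, 1/4 BO, 1/4 OO.
Crossing each possibility with the father AO and summing P(type AB): 1/4·1/4 + 1/4·0 + 1/4·1/4 + 1/4·0 = 1/8.

1/8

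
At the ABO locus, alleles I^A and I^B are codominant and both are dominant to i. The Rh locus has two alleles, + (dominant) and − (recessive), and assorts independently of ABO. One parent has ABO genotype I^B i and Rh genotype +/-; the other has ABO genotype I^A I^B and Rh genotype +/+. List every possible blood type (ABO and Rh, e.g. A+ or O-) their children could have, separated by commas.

A+, B+, AB+

Gametes from I^B i × I^A I^B give offspring ABO genotypes I^A I^B, I^A i, I^B I^B, I^B i, i.e. phenotypes A, B, AB.
Rh cross +/- × +/+ → phenotypes Rh+.
Combining independently: A+, B+, AB+.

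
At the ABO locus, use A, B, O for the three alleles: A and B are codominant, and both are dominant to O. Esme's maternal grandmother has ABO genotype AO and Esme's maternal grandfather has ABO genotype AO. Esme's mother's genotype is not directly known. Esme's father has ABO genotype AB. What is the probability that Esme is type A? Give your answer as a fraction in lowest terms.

Esme's mother's ABO genotype from AO × AO: 1/4 AA, 1/2 AO, 1/4 OO.
Crossing each possibility with the father AB and summing P(type A): 1/4·1/2 + 1/2·1/2 + 1/4·1/2 = 1/2.

1/2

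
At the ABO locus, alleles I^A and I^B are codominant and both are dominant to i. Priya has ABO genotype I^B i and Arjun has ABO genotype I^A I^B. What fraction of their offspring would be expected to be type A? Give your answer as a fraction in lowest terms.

ABO cross I^B i × I^A I^B → offspring phenotypes: 1/4 A, 1/2 B, 1/4 AB.
So P(type A) = 1/4.

1/4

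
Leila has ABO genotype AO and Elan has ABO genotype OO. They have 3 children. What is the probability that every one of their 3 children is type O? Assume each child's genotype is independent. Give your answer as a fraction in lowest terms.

1/8

ABO cross AO × OO → 1/2 O, 1/2 A.
So P(type O) = 1/2 per child.
All 3 independent: (1/2)^3 = 1/8.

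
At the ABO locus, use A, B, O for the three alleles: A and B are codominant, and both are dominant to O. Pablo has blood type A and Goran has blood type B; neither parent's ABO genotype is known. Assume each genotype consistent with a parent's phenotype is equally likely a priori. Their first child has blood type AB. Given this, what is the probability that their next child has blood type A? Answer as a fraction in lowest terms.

5/36

Possible genotypes: Pablo ∈ {AA, AO}; Goran ∈ {BB, BO}.
Weight each parental genotype pair by prior × P(type-AB child):
  AA × BB: posterior weight 4/9; P(next child type A) = 0.
  AA × BO: posterior weight 2/9; P(next child type A) = 1/2.
  AO × BB: posterior weight 2/9; P(next child type A) = 0.
  AO × BO: posterior weight 1/9; P(next child type A) = 1/4.
Weighted sum = 5/36.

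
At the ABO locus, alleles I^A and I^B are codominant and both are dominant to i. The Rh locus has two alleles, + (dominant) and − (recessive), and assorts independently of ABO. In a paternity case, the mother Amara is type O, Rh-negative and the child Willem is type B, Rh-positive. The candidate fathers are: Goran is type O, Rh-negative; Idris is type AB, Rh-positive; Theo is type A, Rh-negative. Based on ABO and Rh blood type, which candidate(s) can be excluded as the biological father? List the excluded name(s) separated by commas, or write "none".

Goran, Theo

A candidate is excluded only if no genotype consistent with his phenotype could produce a type B, Rh-positive child with a type O, Rh-negative mother.
Goran (type O, Rh-): no genotype consistent with that phenotype can produce a type-B Rh+ child with a type-O mother.
Theo (type A, Rh-): no genotype consistent with that phenotype can produce a type-B Rh+ child with a type-O mother.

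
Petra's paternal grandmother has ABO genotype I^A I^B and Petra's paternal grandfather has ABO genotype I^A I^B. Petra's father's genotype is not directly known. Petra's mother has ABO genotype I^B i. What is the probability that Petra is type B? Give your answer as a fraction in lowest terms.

Petra's father's ABO genotype from I^A I^B × I^A I^B: 1/4 I^A I^A, 1/2 I^A I^B, 1/4 I^B I^B.
Crossing each possibility with the mother I^B i and summing P(type B): 1/4·0 + 1/2·1/2 + 1/4·1 = 1/2.

1/2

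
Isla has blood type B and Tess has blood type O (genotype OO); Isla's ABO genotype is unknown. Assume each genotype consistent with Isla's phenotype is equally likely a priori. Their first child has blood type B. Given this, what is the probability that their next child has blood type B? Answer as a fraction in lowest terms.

5/6

Possible genotypes: Isla ∈ {BB, BO}; Tess ∈ {OO}.
Weight each parental genotype pair by prior × P(type-B child):
  BB × OO: posterior weight 2/3; P(next child type B) = 1.
  BO × OO: posterior weight 1/3; P(next child type B) = 1/2.
Weighted sum = 5/6.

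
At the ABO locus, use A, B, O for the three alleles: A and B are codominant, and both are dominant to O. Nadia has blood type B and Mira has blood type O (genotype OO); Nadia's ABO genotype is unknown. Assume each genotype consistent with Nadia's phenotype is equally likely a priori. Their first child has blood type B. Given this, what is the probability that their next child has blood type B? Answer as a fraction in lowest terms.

5/6

Possible genotypes: Nadia ∈ {BB, BO}; Mira ∈ {OO}.
Weight each parental genotype pair by prior × P(type-B child):
  BB × OO: posterior weight 2/3; P(next child type B) = 1.
  BO × OO: posterior weight 1/3; P(next child type B) = 1/2.
Weighted sum = 5/6.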